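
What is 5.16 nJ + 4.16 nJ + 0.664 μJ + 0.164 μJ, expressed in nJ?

837.32 nJ

In nJ:
  5.16 nJ → 5.16
  4.16 nJ → 4.16
  0.664 μJ = 0.664e3 nJ = 664
  0.164 μJ = 0.164e3 nJ = 164
Sum: 5.16 + 4.16 + 664 + 164 = 837.32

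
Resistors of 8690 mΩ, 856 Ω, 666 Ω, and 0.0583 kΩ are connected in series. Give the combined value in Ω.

In Ω:
  8690 mΩ = 8690 × 10⁻³ Ω = 8.69
  856 Ω → 856
  666 Ω → 666
  0.0583 kΩ = 0.0583 × 10³ Ω = 58.3
Sum: 8.69 + 856 + 666 + 58.3 = 1588.99

1588.99 Ω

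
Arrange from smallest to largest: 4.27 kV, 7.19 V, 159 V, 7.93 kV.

7.19 V < 159 V < 4.27 kV < 7.93 kV

4.27 kV = 4270 V
7.19 V = 7.19 V
159 V = 159 V
7.93 kV = 7930 V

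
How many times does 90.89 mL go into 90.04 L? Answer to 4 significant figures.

(90.04) / (90.89 × 10^-3) = 0.99065 × 10^3

990.6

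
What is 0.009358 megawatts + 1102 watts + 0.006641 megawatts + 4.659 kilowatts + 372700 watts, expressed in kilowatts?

394.46 kilowatts

In kilowatts:
  0.009358 megawatts = 0.009358 × 10^3 kilowatts = 9.358
  1102 watts = 1102 × 10^-3 kilowatts = 1.102
  0.006641 megawatts = 0.006641 × 10^3 kilowatts = 6.641
  4.659 kilowatts → 4.659
  372700 watts = 372700 × 10^-3 kilowatts = 372.7
Sum: 9.358 + 1.102 + 6.641 + 4.659 + 372.7 = 394.46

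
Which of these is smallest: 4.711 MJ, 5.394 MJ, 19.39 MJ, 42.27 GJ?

4.711 MJ

4.711 MJ = 4711000 J
5.394 MJ = 5394000 J
19.39 MJ = 19390000 J
42.27 GJ = 42270000000 J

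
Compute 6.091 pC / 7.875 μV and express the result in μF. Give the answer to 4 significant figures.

(6.091 × 10^-12) / (7.875 × 10^-6) = 0.77346 × 10^-6 F

0.7735 μF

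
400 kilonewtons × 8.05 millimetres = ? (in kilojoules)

3.22 kilojoules

400e3 × 8.05e-3 = 3220 J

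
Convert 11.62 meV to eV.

milli = 1e-3, (no prefix) = 1e0; factor is 1e-3.
11.62 × 1e-3 = 0.01162

0.01162 eV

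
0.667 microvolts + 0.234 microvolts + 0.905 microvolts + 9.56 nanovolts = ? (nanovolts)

1815.56 nanovolts

In nanovolts:
  0.667 microvolts = 0.667e3 nanovolts = 667
  0.234 microvolts = 0.234e3 nanovolts = 234
  0.905 microvolts = 0.905e3 nanovolts = 905
  9.56 nanovolts → 9.56
Sum: 667 + 234 + 905 + 9.56 = 1815.56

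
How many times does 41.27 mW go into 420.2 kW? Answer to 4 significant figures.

(420.2 × 10³) / (41.27 × 10⁻³) = 10.182 × 10⁶

10180000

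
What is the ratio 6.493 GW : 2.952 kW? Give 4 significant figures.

(6.493e9) / (2.952e3) = 2.1995e6

2200000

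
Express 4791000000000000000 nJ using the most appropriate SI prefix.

= 4.791 × 10⁹ J; 10⁹ is giga.

4.791 GJ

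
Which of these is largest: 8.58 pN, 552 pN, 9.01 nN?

9.01 nN

8.58 pN = 0.00000000000858 N
552 pN = 0.000000000552 N
9.01 nN = 0.00000000901 N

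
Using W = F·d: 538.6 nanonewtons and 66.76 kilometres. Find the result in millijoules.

35.956936 millijoules

538.6e-9 × 66.76e3 = 35956.936e-6 J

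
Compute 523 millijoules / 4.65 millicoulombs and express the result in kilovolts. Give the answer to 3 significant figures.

(523 × 10^-3) / (4.65 × 10^-3) = 112.47 V

0.112 kilovolts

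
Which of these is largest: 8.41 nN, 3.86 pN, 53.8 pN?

8.41 nN = 0.00000000841 N
3.86 pN = 0.00000000000386 N
53.8 pN = 0.0000000000538 N

8.41 nN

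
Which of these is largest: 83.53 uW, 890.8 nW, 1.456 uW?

83.53 uW

83.53 uW = 0.00008353 W
890.8 nW = 0.0000008908 W
1.456 uW = 0.000001456 W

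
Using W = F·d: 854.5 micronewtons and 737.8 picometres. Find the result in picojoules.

854.5 × 10⁻⁶ × 737.8 × 10⁻¹² = 630450.1 × 10⁻¹⁸ J

0.6304501 picojoules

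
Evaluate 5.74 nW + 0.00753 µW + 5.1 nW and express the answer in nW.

18.37 nW

In nW:
  5.74 nW → 5.74
  0.00753 µW = 0.00753e3 nW = 7.53
  5.1 nW → 5.1
Sum: 5.74 + 7.53 + 5.1 = 18.37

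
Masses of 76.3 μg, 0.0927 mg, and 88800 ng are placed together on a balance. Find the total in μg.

In μg:
  76.3 μg → 76.3
  0.0927 mg = 0.0927 × 10³ μg = 92.7
  88800 ng = 88800 × 10⁻³ μg = 88.8
Sum: 76.3 + 92.7 + 88.8 = 257.8

257.8 μg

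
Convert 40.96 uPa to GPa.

micro = 1e-6, giga = 1e9; factor is 1e-15.
40.96 × 1e-15 = 0.00000000000004096

0.00000000000004096 GPa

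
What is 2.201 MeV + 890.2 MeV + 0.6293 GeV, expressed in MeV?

1521.701 MeV

In MeV:
  2.201 MeV → 2.201
  890.2 MeV → 890.2
  0.6293 GeV = 0.6293e3 MeV = 629.3
Sum: 2.201 + 890.2 + 629.3 = 1521.701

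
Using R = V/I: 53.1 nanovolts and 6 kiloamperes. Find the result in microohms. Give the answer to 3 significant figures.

0.00000885 microohms

(53.1 × 10^-9) / (6 × 10^3) = 8.85 × 10^-12 Ω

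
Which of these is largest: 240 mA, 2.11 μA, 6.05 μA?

240 mA

240 mA = 0.24 A
2.11 μA = 0.00000211 A
6.05 μA = 0.00000605 A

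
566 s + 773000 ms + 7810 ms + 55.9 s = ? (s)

1402.71 s

In s:
  566 s → 566
  773000 ms = 773000 × 10⁻³ s = 773
  7810 ms = 7810 × 10⁻³ s = 7.81
  55.9 s → 55.9
Sum: 566 + 773 + 7.81 + 55.9 = 1402.71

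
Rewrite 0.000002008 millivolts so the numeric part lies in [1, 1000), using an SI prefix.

2.008 nanovolts

= 2.008e-9 volts; 1e-9 is nano.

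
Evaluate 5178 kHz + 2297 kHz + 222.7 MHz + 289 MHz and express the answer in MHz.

519.175 MHz

In MHz:
  5178 kHz = 5178 × 10⁻³ MHz = 5.178
  2297 kHz = 2297 × 10⁻³ MHz = 2.297
  222.7 MHz → 222.7
  289 MHz → 289
Sum: 5.178 + 2.297 + 222.7 + 289 = 519.175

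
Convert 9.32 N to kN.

(no prefix) = 1e0, kilo = 1e3; factor is 1e-3.
9.32 × 1e-3 = 0.00932

0.00932 kN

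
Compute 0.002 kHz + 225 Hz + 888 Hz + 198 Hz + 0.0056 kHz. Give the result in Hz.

In Hz:
  0.002 kHz = 0.002 × 10^3 Hz = 2
  225 Hz → 225
  888 Hz → 888
  198 Hz → 198
  0.0056 kHz = 0.0056 × 10^3 Hz = 5.6
Sum: 2 + 225 + 888 + 198 + 5.6 = 1318.6

1318.6 Hz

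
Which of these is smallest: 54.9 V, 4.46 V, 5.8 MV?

54.9 V = 54.9 V
4.46 V = 4.46 V
5.8 MV = 5800000 V

4.46 V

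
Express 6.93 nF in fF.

6930000 fF

nano = 10^-9, femto = 10^-15; factor is 10^6.
6.93 × 10^6 = 6930000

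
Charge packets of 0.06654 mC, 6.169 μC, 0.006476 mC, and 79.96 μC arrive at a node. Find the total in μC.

In μC:
  0.06654 mC = 0.06654 × 10³ μC = 66.54
  6.169 μC → 6.169
  0.006476 mC = 0.006476 × 10³ μC = 6.476
  79.96 μC → 79.96
Sum: 66.54 + 6.169 + 6.476 + 79.96 = 159.145

159.145 μC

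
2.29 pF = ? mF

pico = 1e-12, milli = 1e-3; factor is 1e-9.
2.29 × 1e-9 = 0.00000000229

0.00000000229 mF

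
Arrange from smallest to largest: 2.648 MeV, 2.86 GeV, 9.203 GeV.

2.648 MeV = 2648000 eV
2.86 GeV = 2860000000 eV
9.203 GeV = 9203000000 eV

2.648 MeV < 2.86 GeV < 9.203 GeV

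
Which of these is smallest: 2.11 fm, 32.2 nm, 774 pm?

2.11 fm

2.11 fm = 0.00000000000000211 m
32.2 nm = 0.0000000322 m
774 pm = 0.000000000774 m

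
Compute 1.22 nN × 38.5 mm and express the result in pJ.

46.97 pJ

1.22 × 10^-9 × 38.5 × 10^-3 = 46.97 × 10^-12 J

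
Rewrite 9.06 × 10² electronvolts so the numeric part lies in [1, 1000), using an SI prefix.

= 906 electronvolts; mantissa already in [1, 1000).

906 electronvolts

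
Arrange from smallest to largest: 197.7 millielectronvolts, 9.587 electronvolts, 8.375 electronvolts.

197.7 millielectronvolts < 8.375 electronvolts < 9.587 electronvolts

197.7 millielectronvolts = 0.1977 electronvolts
9.587 electronvolts = 9.587 electronvolts
8.375 electronvolts = 8.375 electronvolts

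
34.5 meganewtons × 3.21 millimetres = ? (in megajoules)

0.110745 megajoules

34.5 × 10⁶ × 3.21 × 10⁻³ = 110.745 × 10³ J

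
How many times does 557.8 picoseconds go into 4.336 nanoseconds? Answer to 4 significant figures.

7.773

(4.336 × 10⁻⁹) / (557.8 × 10⁻¹²) = 0.0077734 × 10³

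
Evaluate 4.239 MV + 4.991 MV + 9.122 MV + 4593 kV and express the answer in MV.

In MV:
  4.239 MV → 4.239
  4.991 MV → 4.991
  9.122 MV → 9.122
  4593 kV = 4593e-3 MV = 4.593
Sum: 4.239 + 4.991 + 9.122 + 4.593 = 22.945

22.945 MV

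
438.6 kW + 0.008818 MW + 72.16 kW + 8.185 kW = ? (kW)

527.763 kW

In kW:
  438.6 kW → 438.6
  0.008818 MW = 0.008818 × 10^3 kW = 8.818
  72.16 kW → 72.16
  8.185 kW → 8.185
Sum: 438.6 + 8.818 + 72.16 + 8.185 = 527.763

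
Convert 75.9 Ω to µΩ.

(no prefix) = 10⁰, micro = 10⁻⁶; factor is 10⁶.
75.9 × 10⁶ = 75900000

75900000 µΩ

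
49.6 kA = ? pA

49600000000000000 pA

kilo = 10³, pico = 10⁻¹²; factor is 10¹⁵.
49.6 × 10¹⁵ = 49600000000000000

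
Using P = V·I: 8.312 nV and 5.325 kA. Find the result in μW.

44.2614 μW

8.312 × 10⁻⁹ × 5.325 × 10³ = 44.2614 × 10⁻⁶ W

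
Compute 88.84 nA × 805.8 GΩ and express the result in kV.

88.84e-9 × 805.8e9 = 71587.272 V

71.587272 kV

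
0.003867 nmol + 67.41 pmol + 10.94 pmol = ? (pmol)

In pmol:
  0.003867 nmol = 0.003867e3 pmol = 3.867
  67.41 pmol → 67.41
  10.94 pmol → 10.94
Sum: 3.867 + 67.41 + 10.94 = 82.217

82.217 pmol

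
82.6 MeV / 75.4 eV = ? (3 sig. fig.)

(82.6 × 10^6) / (75.4) = 1.095 × 10^6

1100000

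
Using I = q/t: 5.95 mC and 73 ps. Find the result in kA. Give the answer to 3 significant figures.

81500 kA

(5.95e-3) / (73e-12) = 0.081507e9 A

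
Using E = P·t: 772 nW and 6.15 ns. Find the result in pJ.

772e-9 × 6.15e-9 = 4747.8e-18 J

0.0047478 pJ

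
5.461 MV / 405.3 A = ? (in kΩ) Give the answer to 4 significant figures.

(5.461 × 10⁶) / (405.3) = 0.013474 × 10⁶ Ω

13.47 kΩ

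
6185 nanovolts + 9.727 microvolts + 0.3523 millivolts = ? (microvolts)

In microvolts:
  6185 nanovolts = 6185e-3 microvolts = 6.185
  9.727 microvolts → 9.727
  0.3523 millivolts = 0.3523e3 microvolts = 352.3
Sum: 6.185 + 9.727 + 352.3 = 368.212

368.212 microvolts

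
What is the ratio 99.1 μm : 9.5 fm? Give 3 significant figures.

(99.1 × 10⁻⁶) / (9.5 × 10⁻¹⁵) = 10.43 × 10⁹

10400000000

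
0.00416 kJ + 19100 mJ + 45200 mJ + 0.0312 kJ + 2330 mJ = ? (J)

101.99 J

In J:
  0.00416 kJ = 0.00416e3 J = 4.16
  19100 mJ = 19100e-3 J = 19.1
  45200 mJ = 45200e-3 J = 45.2
  0.0312 kJ = 0.0312e3 J = 31.2
  2330 mJ = 2330e-3 J = 2.33
Sum: 4.16 + 19.1 + 45.2 + 31.2 + 2.33 = 101.99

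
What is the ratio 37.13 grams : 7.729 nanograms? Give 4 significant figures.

4804000000

(37.13) / (7.729 × 10⁻⁹) = 4.804 × 10⁹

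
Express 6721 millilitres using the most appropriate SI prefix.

6.721 litres

= 6.721 litres; mantissa already in [1, 1000).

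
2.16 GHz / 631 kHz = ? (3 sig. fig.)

(2.16 × 10^9) / (631 × 10^3) = 0.003423 × 10^6

3420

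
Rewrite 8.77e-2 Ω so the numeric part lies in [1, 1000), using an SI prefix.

87.7 mΩ

= 87.7e-3 Ω; 1e-3 is milli.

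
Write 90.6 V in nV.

(no prefix) = 10^0, nano = 10^-9; factor is 10^9.
90.6 × 10^9 = 90600000000

90600000000 nV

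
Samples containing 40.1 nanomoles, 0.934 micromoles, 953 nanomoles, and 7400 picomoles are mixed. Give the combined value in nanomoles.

1934.5 nanomoles

In nanomoles:
  40.1 nanomoles → 40.1
  0.934 micromoles = 0.934e3 nanomoles = 934
  953 nanomoles → 953
  7400 picomoles = 7400e-3 nanomoles = 7.4
Sum: 40.1 + 934 + 953 + 7.4 = 1934.5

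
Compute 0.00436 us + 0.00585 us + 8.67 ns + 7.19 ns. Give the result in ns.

In ns:
  0.00436 us = 0.00436 × 10³ ns = 4.36
  0.00585 us = 0.00585 × 10³ ns = 5.85
  8.67 ns → 8.67
  7.19 ns → 7.19
Sum: 4.36 + 5.85 + 8.67 + 7.19 = 26.07

26.07 ns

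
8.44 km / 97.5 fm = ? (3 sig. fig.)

(8.44 × 10³) / (97.5 × 10⁻¹⁵) = 0.08656 × 10¹⁸

86600000000000000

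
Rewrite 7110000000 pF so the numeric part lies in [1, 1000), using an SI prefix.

7.11 mF

= 7.11 × 10⁻³ F; 10⁻³ is milli.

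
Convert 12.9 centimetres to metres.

centi = 1e-2, (no prefix) = 1e0; factor is 1e-2.
12.9 × 1e-2 = 0.129

0.129 metres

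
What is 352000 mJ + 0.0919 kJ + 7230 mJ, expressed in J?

451.13 J

In J:
  352000 mJ = 352000 × 10⁻³ J = 352
  0.0919 kJ = 0.0919 × 10³ J = 91.9
  7230 mJ = 7230 × 10⁻³ J = 7.23
Sum: 352 + 91.9 + 7.23 = 451.13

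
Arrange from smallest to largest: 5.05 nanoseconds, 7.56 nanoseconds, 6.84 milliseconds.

5.05 nanoseconds = 0.00000000505 seconds
7.56 nanoseconds = 0.00000000756 seconds
6.84 milliseconds = 0.00684 seconds

5.05 nanoseconds < 7.56 nanoseconds < 6.84 milliseconds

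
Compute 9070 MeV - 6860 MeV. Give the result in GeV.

2.21 GeV

In GeV:
  9070 MeV = 9070e-3 GeV = 9.07
  6860 MeV = 6860e-3 GeV = 6.86
Difference: 9.07 - 6.86 = 2.21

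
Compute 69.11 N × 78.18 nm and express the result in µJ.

5.4030198 µJ

69.11 × 78.18e-9 = 5403.0198e-9 J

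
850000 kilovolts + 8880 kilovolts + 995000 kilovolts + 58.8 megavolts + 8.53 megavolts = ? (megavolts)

In megavolts:
  850000 kilovolts = 850000e-3 megavolts = 850
  8880 kilovolts = 8880e-3 megavolts = 8.88
  995000 kilovolts = 995000e-3 megavolts = 995
  58.8 megavolts → 58.8
  8.53 megavolts → 8.53
Sum: 850 + 8.88 + 995 + 58.8 + 8.53 = 1921.21

1921.21 megavolts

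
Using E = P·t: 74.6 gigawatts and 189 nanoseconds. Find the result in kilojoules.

74.6 × 10^9 × 189 × 10^-9 = 14099.4 J

14.0994 kilojoules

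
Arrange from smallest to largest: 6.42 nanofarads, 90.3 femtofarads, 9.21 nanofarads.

6.42 nanofarads = 0.00000000642 farads
90.3 femtofarads = 0.0000000000000903 farads
9.21 nanofarads = 0.00000000921 farads

90.3 femtofarads < 6.42 nanofarads < 9.21 nanofarads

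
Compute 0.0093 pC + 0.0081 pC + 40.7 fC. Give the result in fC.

In fC:
  0.0093 pC = 0.0093 × 10³ fC = 9.3
  0.0081 pC = 0.0081 × 10³ fC = 8.1
  40.7 fC → 40.7
Sum: 9.3 + 8.1 + 40.7 = 58.1

58.1 fC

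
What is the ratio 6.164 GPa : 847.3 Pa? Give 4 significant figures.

(6.164 × 10⁹) / (847.3) = 0.0072749 × 10⁹

7275000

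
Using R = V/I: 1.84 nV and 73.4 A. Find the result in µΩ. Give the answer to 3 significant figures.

0.0000251 µΩ

(1.84e-9) / (73.4) = 0.025068e-9 Ω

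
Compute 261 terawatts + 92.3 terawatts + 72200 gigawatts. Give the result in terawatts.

425.5 terawatts

In terawatts:
  261 terawatts → 261
  92.3 terawatts → 92.3
  72200 gigawatts = 72200 × 10⁻³ terawatts = 72.2
Sum: 261 + 92.3 + 72.2 = 425.5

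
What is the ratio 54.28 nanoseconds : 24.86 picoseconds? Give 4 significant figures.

(54.28 × 10⁻⁹) / (24.86 × 10⁻¹²) = 2.1834 × 10³

2183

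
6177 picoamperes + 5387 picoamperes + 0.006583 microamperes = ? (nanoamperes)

18.147 nanoamperes

In nanoamperes:
  6177 picoamperes = 6177 × 10^-3 nanoamperes = 6.177
  5387 picoamperes = 5387 × 10^-3 nanoamperes = 5.387
  0.006583 microamperes = 0.006583 × 10^3 nanoamperes = 6.583
Sum: 6.177 + 5.387 + 6.583 = 18.147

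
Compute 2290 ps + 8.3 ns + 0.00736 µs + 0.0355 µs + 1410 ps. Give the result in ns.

In ns:
  2290 ps = 2290e-3 ns = 2.29
  8.3 ns → 8.3
  0.00736 µs = 0.00736e3 ns = 7.36
  0.0355 µs = 0.0355e3 ns = 35.5
  1410 ps = 1410e-3 ns = 1.41
Sum: 2.29 + 8.3 + 7.36 + 35.5 + 1.41 = 54.86

54.86 ns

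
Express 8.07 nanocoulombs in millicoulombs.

nano = 10^-9, milli = 10^-3; factor is 10^-6.
8.07 × 10^-6 = 0.00000807

0.00000807 millicoulombs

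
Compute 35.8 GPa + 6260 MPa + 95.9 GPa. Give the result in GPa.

In GPa:
  35.8 GPa → 35.8
  6260 MPa = 6260e-3 GPa = 6.26
  95.9 GPa → 95.9
Sum: 35.8 + 6.26 + 95.9 = 137.96

137.96 GPa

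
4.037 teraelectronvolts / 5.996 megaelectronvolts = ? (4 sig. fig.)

(4.037 × 10^12) / (5.996 × 10^6) = 0.67328 × 10^6

673300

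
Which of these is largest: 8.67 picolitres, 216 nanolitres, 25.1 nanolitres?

8.67 picolitres = 0.00000000000867 litres
216 nanolitres = 0.000000216 litres
25.1 nanolitres = 0.0000000251 litres

216 nanolitres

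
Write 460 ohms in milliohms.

(no prefix) = 1e0, milli = 1e-3; factor is 1e3.
460 × 1e3 = 460000

460000 milliohms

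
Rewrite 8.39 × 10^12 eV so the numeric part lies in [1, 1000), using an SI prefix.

8.39 TeV

= 8.39 × 10^12 eV; 10^12 is tera.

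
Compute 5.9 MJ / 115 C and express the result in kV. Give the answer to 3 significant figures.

51.3 kV

(5.9 × 10^6) / (115) = 0.051304 × 10^6 V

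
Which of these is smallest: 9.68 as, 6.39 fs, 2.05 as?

9.68 as = 0.00000000000000000968 s
6.39 fs = 0.00000000000000639 s
2.05 as = 0.00000000000000000205 s

2.05 as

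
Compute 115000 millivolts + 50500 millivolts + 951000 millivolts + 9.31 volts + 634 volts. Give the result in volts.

1759.81 volts

In volts:
  115000 millivolts = 115000 × 10⁻³ volts = 115
  50500 millivolts = 50500 × 10⁻³ volts = 50.5
  951000 millivolts = 951000 × 10⁻³ volts = 951
  9.31 volts → 9.31
  634 volts → 634
Sum: 115 + 50.5 + 951 + 9.31 + 634 = 1759.81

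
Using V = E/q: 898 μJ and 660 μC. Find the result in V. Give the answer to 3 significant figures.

1.36 V

(898 × 10⁻⁶) / (660 × 10⁻⁶) = 1.3606 V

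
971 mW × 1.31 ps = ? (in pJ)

971 × 10^-3 × 1.31 × 10^-12 = 1272.01 × 10^-15 J

1.27201 pJ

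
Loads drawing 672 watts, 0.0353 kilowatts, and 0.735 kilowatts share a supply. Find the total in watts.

In watts:
  672 watts → 672
  0.0353 kilowatts = 0.0353e3 watts = 35.3
  0.735 kilowatts = 0.735e3 watts = 735
Sum: 672 + 35.3 + 735 = 1442.3

1442.3 watts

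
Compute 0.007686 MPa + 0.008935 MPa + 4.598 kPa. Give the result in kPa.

In kPa:
  0.007686 MPa = 0.007686 × 10^3 kPa = 7.686
  0.008935 MPa = 0.008935 × 10^3 kPa = 8.935
  4.598 kPa → 4.598
Sum: 7.686 + 8.935 + 4.598 = 21.219

21.219 kPa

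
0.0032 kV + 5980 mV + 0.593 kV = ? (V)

In V:
  0.0032 kV = 0.0032e3 V = 3.2
  5980 mV = 5980e-3 V = 5.98
  0.593 kV = 0.593e3 V = 593
Sum: 3.2 + 5.98 + 593 = 602.18

602.18 V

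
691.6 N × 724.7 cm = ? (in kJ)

5.0120252 kJ

691.6 × 724.7 × 10^-2 = 501202.52 × 10^-2 J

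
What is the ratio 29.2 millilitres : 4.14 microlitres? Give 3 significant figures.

(29.2 × 10^-3) / (4.14 × 10^-6) = 7.053 × 10^3

7050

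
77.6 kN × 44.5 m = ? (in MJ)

77.6 × 10³ × 44.5 = 3453.2 × 10³ J

3.4532 MJ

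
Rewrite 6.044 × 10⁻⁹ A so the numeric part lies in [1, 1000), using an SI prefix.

6.044 nA

= 6.044 × 10⁻⁹ A; 10⁻⁹ is nano.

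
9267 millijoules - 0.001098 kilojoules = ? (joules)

In joules:
  9267 millijoules = 9267e-3 joules = 9.267
  0.001098 kilojoules = 0.001098e3 joules = 1.098
Difference: 9.267 - 1.098 = 8.169

8.169 joules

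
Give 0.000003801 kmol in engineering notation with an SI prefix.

= 3.801e-3 mol; 1e-3 is milli.

3.801 mmol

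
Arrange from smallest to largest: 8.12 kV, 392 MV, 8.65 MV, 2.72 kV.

2.72 kV < 8.12 kV < 8.65 MV < 392 MV

8.12 kV = 8120 V
392 MV = 392000000 V
8.65 MV = 8650000 V
2.72 kV = 2720 V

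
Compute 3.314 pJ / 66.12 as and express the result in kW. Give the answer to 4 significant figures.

(3.314 × 10⁻¹²) / (66.12 × 10⁻¹⁸) = 0.050121 × 10⁶ W

50.12 kW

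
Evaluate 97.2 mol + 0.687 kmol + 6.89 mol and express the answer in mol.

In mol:
  97.2 mol → 97.2
  0.687 kmol = 0.687 × 10³ mol = 687
  6.89 mol → 6.89
Sum: 97.2 + 687 + 6.89 = 791.09

791.09 mol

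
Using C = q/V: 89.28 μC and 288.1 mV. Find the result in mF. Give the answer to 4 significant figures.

(89.28 × 10⁻⁶) / (288.1 × 10⁻³) = 0.309892 × 10⁻³ F

0.3099 mF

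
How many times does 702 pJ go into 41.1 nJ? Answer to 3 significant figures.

(41.1 × 10⁻⁹) / (702 × 10⁻¹²) = 0.05855 × 10³

58.5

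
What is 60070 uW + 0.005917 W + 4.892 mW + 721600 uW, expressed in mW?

792.479 mW

In mW:
  60070 uW = 60070 × 10^-3 mW = 60.07
  0.005917 W = 0.005917 × 10^3 mW = 5.917
  4.892 mW → 4.892
  721600 uW = 721600 × 10^-3 mW = 721.6
Sum: 60.07 + 5.917 + 4.892 + 721.6 = 792.479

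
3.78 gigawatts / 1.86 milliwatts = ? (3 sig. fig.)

(3.78e9) / (1.86e-3) = 2.032e12

2030000000000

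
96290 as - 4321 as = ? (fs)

In fs:
  96290 as = 96290e-3 fs = 96.29
  4321 as = 4321e-3 fs = 4.321
Difference: 96.29 - 4.321 = 91.969

91.969 fs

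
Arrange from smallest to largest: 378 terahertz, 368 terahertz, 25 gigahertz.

378 terahertz = 378000000000000 hertz
368 terahertz = 368000000000000 hertz
25 gigahertz = 25000000000 hertz

25 gigahertz < 368 terahertz < 378 terahertz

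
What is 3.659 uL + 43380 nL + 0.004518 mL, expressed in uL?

51.557 uL

In uL:
  3.659 uL → 3.659
  43380 nL = 43380e-3 uL = 43.38
  0.004518 mL = 0.004518e3 uL = 4.518
Sum: 3.659 + 43.38 + 4.518 = 51.557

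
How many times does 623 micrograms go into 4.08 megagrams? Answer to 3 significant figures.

6550000000

(4.08 × 10⁶) / (623 × 10⁻⁶) = 0.006549 × 10¹²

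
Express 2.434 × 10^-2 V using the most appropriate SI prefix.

= 24.34 × 10^-3 V; 10^-3 is milli.

24.34 mV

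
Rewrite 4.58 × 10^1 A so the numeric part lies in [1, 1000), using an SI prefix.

45.8 A

= 45.8 A; mantissa already in [1, 1000).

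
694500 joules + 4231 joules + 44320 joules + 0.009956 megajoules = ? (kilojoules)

In kilojoules:
  694500 joules = 694500e-3 kilojoules = 694.5
  4231 joules = 4231e-3 kilojoules = 4.231
  44320 joules = 44320e-3 kilojoules = 44.32
  0.009956 megajoules = 0.009956e3 kilojoules = 9.956
Sum: 694.5 + 4.231 + 44.32 + 9.956 = 753.007

753.007 kilojoules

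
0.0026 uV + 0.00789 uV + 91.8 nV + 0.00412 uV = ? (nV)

In nV:
  0.0026 uV = 0.0026 × 10³ nV = 2.6
  0.00789 uV = 0.00789 × 10³ nV = 7.89
  91.8 nV → 91.8
  0.00412 uV = 0.00412 × 10³ nV = 4.12
Sum: 2.6 + 7.89 + 91.8 + 4.12 = 106.41

106.41 nV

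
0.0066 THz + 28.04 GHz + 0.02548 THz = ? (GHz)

60.12 GHz

In GHz:
  0.0066 THz = 0.0066 × 10³ GHz = 6.6
  28.04 GHz → 28.04
  0.02548 THz = 0.02548 × 10³ GHz = 25.48
Sum: 6.6 + 28.04 + 25.48 = 60.12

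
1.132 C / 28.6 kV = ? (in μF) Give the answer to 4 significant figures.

(1.132) / (28.6 × 10^3) = 0.0395804 × 10^-3 F

39.58 μF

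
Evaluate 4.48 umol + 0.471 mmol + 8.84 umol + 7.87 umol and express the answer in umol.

In umol:
  4.48 umol → 4.48
  0.471 mmol = 0.471 × 10³ umol = 471
  8.84 umol → 8.84
  7.87 umol → 7.87
Sum: 4.48 + 471 + 8.84 + 7.87 = 492.19

492.19 umol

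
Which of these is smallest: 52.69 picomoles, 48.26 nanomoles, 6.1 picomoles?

52.69 picomoles = 0.00000000005269 moles
48.26 nanomoles = 0.00000004826 moles
6.1 picomoles = 0.0000000000061 moles

6.1 picomoles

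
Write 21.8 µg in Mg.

micro = 10⁻⁶, mega = 10⁶; factor is 10⁻¹².
21.8 × 10⁻¹² = 0.0000000000218

0.0000000000218 Mg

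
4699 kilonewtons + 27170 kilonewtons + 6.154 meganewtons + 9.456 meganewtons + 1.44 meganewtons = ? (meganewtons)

48.919 meganewtons

In meganewtons:
  4699 kilonewtons = 4699 × 10⁻³ meganewtons = 4.699
  27170 kilonewtons = 27170 × 10⁻³ meganewtons = 27.17
  6.154 meganewtons → 6.154
  9.456 meganewtons → 9.456
  1.44 meganewtons → 1.44
Sum: 4.699 + 27.17 + 6.154 + 9.456 + 1.44 = 48.919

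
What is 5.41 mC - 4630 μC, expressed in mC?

0.78 mC

In mC:
  5.41 mC → 5.41
  4630 μC = 4630e-3 mC = 4.63
Difference: 5.41 - 4.63 = 0.78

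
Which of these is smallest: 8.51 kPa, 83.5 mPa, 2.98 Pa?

83.5 mPa

8.51 kPa = 8510 Pa
83.5 mPa = 0.0835 Pa
2.98 Pa = 2.98 Pa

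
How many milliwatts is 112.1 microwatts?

0.1121 milliwatts

micro = 10⁻⁶, milli = 10⁻³; factor is 10⁻³.
112.1 × 10⁻³ = 0.1121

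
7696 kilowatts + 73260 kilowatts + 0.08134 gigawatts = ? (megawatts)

162.296 megawatts

In megawatts:
  7696 kilowatts = 7696 × 10⁻³ megawatts = 7.696
  73260 kilowatts = 73260 × 10⁻³ megawatts = 73.26
  0.08134 gigawatts = 0.08134 × 10³ megawatts = 81.34
Sum: 7.696 + 73.26 + 81.34 = 162.296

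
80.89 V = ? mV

80890 mV

(no prefix) = 1e0, milli = 1e-3; factor is 1e3.
80.89 × 1e3 = 80890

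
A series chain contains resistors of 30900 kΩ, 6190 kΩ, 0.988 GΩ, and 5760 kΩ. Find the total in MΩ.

1030.85 MΩ

In MΩ:
  30900 kΩ = 30900 × 10^-3 MΩ = 30.9
  6190 kΩ = 6190 × 10^-3 MΩ = 6.19
  0.988 GΩ = 0.988 × 10^3 MΩ = 988
  5760 kΩ = 5760 × 10^-3 MΩ = 5.76
Sum: 30.9 + 6.19 + 988 + 5.76 = 1030.85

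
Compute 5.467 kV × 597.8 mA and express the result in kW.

5.467e3 × 597.8e-3 = 3268.1726 W

3.2681726 kW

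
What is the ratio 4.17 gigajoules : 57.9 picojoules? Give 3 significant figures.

(4.17e9) / (57.9e-12) = 0.07202e21

72000000000000000000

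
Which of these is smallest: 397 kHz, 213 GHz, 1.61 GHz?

397 kHz

397 kHz = 397000 Hz
213 GHz = 213000000000 Hz
1.61 GHz = 1610000000 Hz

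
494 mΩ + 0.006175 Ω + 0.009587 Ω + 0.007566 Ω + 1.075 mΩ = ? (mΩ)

In mΩ:
  494 mΩ → 494
  0.006175 Ω = 0.006175 × 10³ mΩ = 6.175
  0.009587 Ω = 0.009587 × 10³ mΩ = 9.587
  0.007566 Ω = 0.007566 × 10³ mΩ = 7.566
  1.075 mΩ → 1.075
Sum: 494 + 6.175 + 9.587 + 7.566 + 1.075 = 518.403

518.403 mΩ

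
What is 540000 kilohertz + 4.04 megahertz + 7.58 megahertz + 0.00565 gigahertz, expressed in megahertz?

557.27 megahertz

In megahertz:
  540000 kilohertz = 540000 × 10⁻³ megahertz = 540
  4.04 megahertz → 4.04
  7.58 megahertz → 7.58
  0.00565 gigahertz = 0.00565 × 10³ megahertz = 5.65
Sum: 540 + 4.04 + 7.58 + 5.65 = 557.27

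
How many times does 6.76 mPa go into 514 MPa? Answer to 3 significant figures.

76000000000

(514 × 10⁶) / (6.76 × 10⁻³) = 76.04 × 10⁹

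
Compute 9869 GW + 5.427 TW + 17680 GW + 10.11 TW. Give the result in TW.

43.086 TW

In TW:
  9869 GW = 9869e-3 TW = 9.869
  5.427 TW → 5.427
  17680 GW = 17680e-3 TW = 17.68
  10.11 TW → 10.11
Sum: 9.869 + 5.427 + 17.68 + 10.11 = 43.086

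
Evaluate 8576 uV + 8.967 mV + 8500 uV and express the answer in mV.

26.043 mV

In mV:
  8576 uV = 8576e-3 mV = 8.576
  8.967 mV → 8.967
  8500 uV = 8500e-3 mV = 8.5
Sum: 8.576 + 8.967 + 8.5 = 26.043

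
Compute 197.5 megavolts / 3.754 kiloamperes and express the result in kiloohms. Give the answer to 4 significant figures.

(197.5e6) / (3.754e3) = 52.6105e3 Ω

52.61 kiloohms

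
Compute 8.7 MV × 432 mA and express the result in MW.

8.7e6 × 432e-3 = 3758.4e3 W

3.7584 MW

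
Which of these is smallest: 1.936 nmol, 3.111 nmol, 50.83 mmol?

1.936 nmol = 0.000000001936 mol
3.111 nmol = 0.000000003111 mol
50.83 mmol = 0.05083 mol

1.936 nmol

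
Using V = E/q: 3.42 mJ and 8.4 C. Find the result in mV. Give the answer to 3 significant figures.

0.407 mV

(3.42e-3) / (8.4) = 0.40714e-3 V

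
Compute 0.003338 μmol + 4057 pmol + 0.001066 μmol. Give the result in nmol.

In nmol:
  0.003338 μmol = 0.003338 × 10³ nmol = 3.338
  4057 pmol = 4057 × 10⁻³ nmol = 4.057
  0.001066 μmol = 0.001066 × 10³ nmol = 1.066
Sum: 3.338 + 4.057 + 1.066 = 8.461

8.461 nmol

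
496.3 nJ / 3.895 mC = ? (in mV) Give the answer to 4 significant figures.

(496.3 × 10⁻⁹) / (3.895 × 10⁻³) = 127.42 × 10⁻⁶ V

0.1274 mV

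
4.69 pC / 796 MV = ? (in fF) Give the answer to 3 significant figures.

(4.69 × 10⁻¹²) / (796 × 10⁶) = 0.005892 × 10⁻¹⁸ F

0.00000589 fF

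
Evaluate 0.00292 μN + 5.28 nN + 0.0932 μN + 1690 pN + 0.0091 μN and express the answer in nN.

112.19 nN

In nN:
  0.00292 μN = 0.00292 × 10^3 nN = 2.92
  5.28 nN → 5.28
  0.0932 μN = 0.0932 × 10^3 nN = 93.2
  1690 pN = 1690 × 10^-3 nN = 1.69
  0.0091 μN = 0.0091 × 10^3 nN = 9.1
Sum: 2.92 + 5.28 + 93.2 + 1.69 + 9.1 = 112.19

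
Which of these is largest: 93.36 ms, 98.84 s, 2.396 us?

98.84 s

93.36 ms = 0.09336 s
98.84 s = 98.84 s
2.396 us = 0.000002396 s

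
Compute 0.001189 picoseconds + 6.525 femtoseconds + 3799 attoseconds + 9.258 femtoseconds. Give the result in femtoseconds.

In femtoseconds:
  0.001189 picoseconds = 0.001189 × 10^3 femtoseconds = 1.189
  6.525 femtoseconds → 6.525
  3799 attoseconds = 3799 × 10^-3 femtoseconds = 3.799
  9.258 femtoseconds → 9.258
Sum: 1.189 + 6.525 + 3.799 + 9.258 = 20.771

20.771 femtoseconds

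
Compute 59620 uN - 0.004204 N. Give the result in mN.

55.416 mN

In mN:
  59620 uN = 59620 × 10^-3 mN = 59.62
  0.004204 N = 0.004204 × 10^3 mN = 4.204
Difference: 59.62 - 4.204 = 55.416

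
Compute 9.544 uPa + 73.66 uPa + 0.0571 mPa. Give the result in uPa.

In uPa:
  9.544 uPa → 9.544
  73.66 uPa → 73.66
  0.0571 mPa = 0.0571e3 uPa = 57.1
Sum: 9.544 + 73.66 + 57.1 = 140.304

140.304 uPa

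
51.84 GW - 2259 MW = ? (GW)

49.581 GW

In GW:
  51.84 GW → 51.84
  2259 MW = 2259 × 10^-3 GW = 2.259
Difference: 51.84 - 2.259 = 49.581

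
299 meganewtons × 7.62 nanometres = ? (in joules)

299 × 10^6 × 7.62 × 10^-9 = 2278.38 × 10^-3 J

2.27838 joules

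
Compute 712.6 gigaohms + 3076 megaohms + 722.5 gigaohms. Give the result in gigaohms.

1438.176 gigaohms

In gigaohms:
  712.6 gigaohms → 712.6
  3076 megaohms = 3076e-3 gigaohms = 3.076
  722.5 gigaohms → 722.5
Sum: 712.6 + 3.076 + 722.5 = 1438.176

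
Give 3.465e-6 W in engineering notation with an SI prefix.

3.465 uW

= 3.465e-6 W; 1e-6 is micro.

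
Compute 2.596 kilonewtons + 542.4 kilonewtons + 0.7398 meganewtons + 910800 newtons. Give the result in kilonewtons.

In kilonewtons:
  2.596 kilonewtons → 2.596
  542.4 kilonewtons → 542.4
  0.7398 meganewtons = 0.7398 × 10³ kilonewtons = 739.8
  910800 newtons = 910800 × 10⁻³ kilonewtons = 910.8
Sum: 2.596 + 542.4 + 739.8 + 910.8 = 2195.596

2195.596 kilonewtons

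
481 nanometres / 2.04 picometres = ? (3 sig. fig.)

(481e-9) / (2.04e-12) = 235.8e3

236000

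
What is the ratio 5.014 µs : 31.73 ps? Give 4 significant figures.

(5.014e-6) / (31.73e-12) = 0.15802e6

158000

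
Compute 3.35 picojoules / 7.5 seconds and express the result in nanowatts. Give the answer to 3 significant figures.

0.000447 nanowatts

(3.35e-12) / (7.5) = 0.44667e-12 W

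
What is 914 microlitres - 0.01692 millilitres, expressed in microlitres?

897.08 microlitres

In microlitres:
  914 microlitres → 914
  0.01692 millilitres = 0.01692 × 10^3 microlitres = 16.92
Difference: 914 - 16.92 = 897.08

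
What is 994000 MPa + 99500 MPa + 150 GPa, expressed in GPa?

1243.5 GPa

In GPa:
  994000 MPa = 994000 × 10⁻³ GPa = 994
  99500 MPa = 99500 × 10⁻³ GPa = 99.5
  150 GPa → 150
Sum: 994 + 99.5 + 150 = 1243.5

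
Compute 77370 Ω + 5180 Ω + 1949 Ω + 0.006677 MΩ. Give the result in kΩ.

In kΩ:
  77370 Ω = 77370 × 10⁻³ kΩ = 77.37
  5180 Ω = 5180 × 10⁻³ kΩ = 5.18
  1949 Ω = 1949 × 10⁻³ kΩ = 1.949
  0.006677 MΩ = 0.006677 × 10³ kΩ = 6.677
Sum: 77.37 + 5.18 + 1.949 + 6.677 = 91.176

91.176 kΩ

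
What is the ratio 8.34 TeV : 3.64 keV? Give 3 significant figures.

(8.34e12) / (3.64e3) = 2.291e9

2290000000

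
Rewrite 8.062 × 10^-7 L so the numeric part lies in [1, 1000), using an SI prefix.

= 806.2 × 10^-9 L; 10^-9 is nano.

806.2 nL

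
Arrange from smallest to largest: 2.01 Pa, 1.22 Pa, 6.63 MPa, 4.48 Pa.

1.22 Pa < 2.01 Pa < 4.48 Pa < 6.63 MPa

2.01 Pa = 2.01 Pa
1.22 Pa = 1.22 Pa
6.63 MPa = 6630000 Pa
4.48 Pa = 4.48 Pa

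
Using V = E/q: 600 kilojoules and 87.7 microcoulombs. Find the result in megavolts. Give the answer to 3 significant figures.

6840 megavolts

(600e3) / (87.7e-6) = 6.8415e9 V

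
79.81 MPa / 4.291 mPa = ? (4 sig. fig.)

18600000000

(79.81e6) / (4.291e-3) = 18.599e9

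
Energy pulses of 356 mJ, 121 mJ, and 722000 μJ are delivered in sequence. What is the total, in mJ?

1199 mJ

In mJ:
  356 mJ → 356
  121 mJ → 121
  722000 μJ = 722000 × 10⁻³ mJ = 722
Sum: 356 + 121 + 722 = 1199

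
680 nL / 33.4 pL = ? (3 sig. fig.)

(680 × 10^-9) / (33.4 × 10^-12) = 20.36 × 10^3

20400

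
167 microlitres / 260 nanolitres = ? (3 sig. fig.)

642

(167e-6) / (260e-9) = 0.6423e3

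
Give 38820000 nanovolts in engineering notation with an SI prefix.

38.82 millivolts

= 38.82 × 10^-3 volts; 10^-3 is milli.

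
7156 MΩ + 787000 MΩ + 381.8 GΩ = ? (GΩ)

1175.956 GΩ

In GΩ:
  7156 MΩ = 7156e-3 GΩ = 7.156
  787000 MΩ = 787000e-3 GΩ = 787
  381.8 GΩ → 381.8
Sum: 7.156 + 787 + 381.8 = 1175.956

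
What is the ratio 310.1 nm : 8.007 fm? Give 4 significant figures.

38730000

(310.1 × 10⁻⁹) / (8.007 × 10⁻¹⁵) = 38.729 × 10⁶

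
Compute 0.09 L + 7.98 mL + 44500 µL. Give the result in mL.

In mL:
  0.09 L = 0.09 × 10^3 mL = 90
  7.98 mL → 7.98
  44500 µL = 44500 × 10^-3 mL = 44.5
Sum: 90 + 7.98 + 44.5 = 142.48

142.48 mL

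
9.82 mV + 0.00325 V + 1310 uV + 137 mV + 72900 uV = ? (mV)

In mV:
  9.82 mV → 9.82
  0.00325 V = 0.00325e3 mV = 3.25
  1310 uV = 1310e-3 mV = 1.31
  137 mV → 137
  72900 uV = 72900e-3 mV = 72.9
Sum: 9.82 + 3.25 + 1.31 + 137 + 72.9 = 224.28

224.28 mV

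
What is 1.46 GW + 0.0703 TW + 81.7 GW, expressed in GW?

153.46 GW

In GW:
  1.46 GW → 1.46
  0.0703 TW = 0.0703e3 GW = 70.3
  81.7 GW → 81.7
Sum: 1.46 + 70.3 + 81.7 = 153.46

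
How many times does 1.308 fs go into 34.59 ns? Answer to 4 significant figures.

(34.59 × 10⁻⁹) / (1.308 × 10⁻¹⁵) = 26.445 × 10⁶

26440000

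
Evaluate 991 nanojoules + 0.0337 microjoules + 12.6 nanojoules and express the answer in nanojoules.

In nanojoules:
  991 nanojoules → 991
  0.0337 microjoules = 0.0337 × 10³ nanojoules = 33.7
  12.6 nanojoules → 12.6
Sum: 991 + 33.7 + 12.6 = 1037.3

1037.3 nanojoules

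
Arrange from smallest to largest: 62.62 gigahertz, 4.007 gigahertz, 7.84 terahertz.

4.007 gigahertz < 62.62 gigahertz < 7.84 terahertz

62.62 gigahertz = 62620000000 hertz
4.007 gigahertz = 4007000000 hertz
7.84 terahertz = 7840000000000 hertz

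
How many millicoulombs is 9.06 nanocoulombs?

0.00000906 millicoulombs

nano = 10⁻⁹, milli = 10⁻³; factor is 10⁻⁶.
9.06 × 10⁻⁶ = 0.00000906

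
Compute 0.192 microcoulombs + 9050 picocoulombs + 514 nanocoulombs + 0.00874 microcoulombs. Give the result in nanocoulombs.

In nanocoulombs:
  0.192 microcoulombs = 0.192 × 10^3 nanocoulombs = 192
  9050 picocoulombs = 9050 × 10^-3 nanocoulombs = 9.05
  514 nanocoulombs → 514
  0.00874 microcoulombs = 0.00874 × 10^3 nanocoulombs = 8.74
Sum: 192 + 9.05 + 514 + 8.74 = 723.79

723.79 nanocoulombs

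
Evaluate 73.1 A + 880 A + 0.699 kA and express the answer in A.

In A:
  73.1 A → 73.1
  880 A → 880
  0.699 kA = 0.699 × 10^3 A = 699
Sum: 73.1 + 880 + 699 = 1652.1

1652.1 A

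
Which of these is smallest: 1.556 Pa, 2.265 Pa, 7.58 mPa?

7.58 mPa

1.556 Pa = 1.556 Pa
2.265 Pa = 2.265 Pa
7.58 mPa = 0.00758 Pa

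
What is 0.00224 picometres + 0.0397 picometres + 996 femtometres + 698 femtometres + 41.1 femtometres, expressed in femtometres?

In femtometres:
  0.00224 picometres = 0.00224 × 10^3 femtometres = 2.24
  0.0397 picometres = 0.0397 × 10^3 femtometres = 39.7
  996 femtometres → 996
  698 femtometres → 698
  41.1 femtometres → 41.1
Sum: 2.24 + 39.7 + 996 + 698 + 41.1 = 1777.04

1777.04 femtometres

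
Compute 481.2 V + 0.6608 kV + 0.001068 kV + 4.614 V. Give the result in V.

In V:
  481.2 V → 481.2
  0.6608 kV = 0.6608e3 V = 660.8
  0.001068 kV = 0.001068e3 V = 1.068
  4.614 V → 4.614
Sum: 481.2 + 660.8 + 1.068 + 4.614 = 1147.682

1147.682 V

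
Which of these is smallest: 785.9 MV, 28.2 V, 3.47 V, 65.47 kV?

3.47 V

785.9 MV = 785900000 V
28.2 V = 28.2 V
3.47 V = 3.47 V
65.47 kV = 65470 V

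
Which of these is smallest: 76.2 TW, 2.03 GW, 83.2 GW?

76.2 TW = 76200000000000 W
2.03 GW = 2030000000 W
83.2 GW = 83200000000 W

2.03 GW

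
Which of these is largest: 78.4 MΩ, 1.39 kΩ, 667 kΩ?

78.4 MΩ

78.4 MΩ = 78400000 Ω
1.39 kΩ = 1390 Ω
667 kΩ = 667000 Ω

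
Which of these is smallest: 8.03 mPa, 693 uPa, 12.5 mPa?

693 uPa

8.03 mPa = 0.00803 Pa
693 uPa = 0.000693 Pa
12.5 mPa = 0.0125 Pa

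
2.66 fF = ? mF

0.00000000000266 mF

femto = 10^-15, milli = 10^-3; factor is 10^-12.
2.66 × 10^-12 = 0.00000000000266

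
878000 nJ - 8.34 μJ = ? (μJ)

In μJ:
  878000 nJ = 878000 × 10⁻³ μJ = 878
  8.34 μJ → 8.34
Difference: 878 - 8.34 = 869.66

869.66 μJ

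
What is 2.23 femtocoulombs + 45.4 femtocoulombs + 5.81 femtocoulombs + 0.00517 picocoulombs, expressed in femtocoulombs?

58.61 femtocoulombs

In femtocoulombs:
  2.23 femtocoulombs → 2.23
  45.4 femtocoulombs → 45.4
  5.81 femtocoulombs → 5.81
  0.00517 picocoulombs = 0.00517 × 10³ femtocoulombs = 5.17
Sum: 2.23 + 45.4 + 5.81 + 5.17 = 58.61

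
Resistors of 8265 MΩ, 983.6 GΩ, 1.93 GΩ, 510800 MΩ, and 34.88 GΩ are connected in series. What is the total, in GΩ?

1539.475 GΩ

In GΩ:
  8265 MΩ = 8265 × 10⁻³ GΩ = 8.265
  983.6 GΩ → 983.6
  1.93 GΩ → 1.93
  510800 MΩ = 510800 × 10⁻³ GΩ = 510.8
  34.88 GΩ → 34.88
Sum: 8.265 + 983.6 + 1.93 + 510.8 + 34.88 = 1539.475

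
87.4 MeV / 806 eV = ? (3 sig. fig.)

(87.4 × 10⁶) / (806) = 0.1084 × 10⁶

108000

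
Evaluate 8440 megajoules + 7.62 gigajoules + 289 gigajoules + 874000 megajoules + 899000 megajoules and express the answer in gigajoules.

2078.06 gigajoules

In gigajoules:
  8440 megajoules = 8440e-3 gigajoules = 8.44
  7.62 gigajoules → 7.62
  289 gigajoules → 289
  874000 megajoules = 874000e-3 gigajoules = 874
  899000 megajoules = 899000e-3 gigajoules = 899
Sum: 8.44 + 7.62 + 289 + 874 + 899 = 2078.06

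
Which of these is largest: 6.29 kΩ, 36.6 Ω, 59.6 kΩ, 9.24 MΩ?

6.29 kΩ = 6290 Ω
36.6 Ω = 36.6 Ω
59.6 kΩ = 59600 Ω
9.24 MΩ = 9240000 Ω

9.24 MΩ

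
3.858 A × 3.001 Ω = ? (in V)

11.577858 V

3.858 × 3.001 = 11.577858 V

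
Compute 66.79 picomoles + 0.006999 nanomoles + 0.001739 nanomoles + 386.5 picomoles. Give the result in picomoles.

In picomoles:
  66.79 picomoles → 66.79
  0.006999 nanomoles = 0.006999 × 10³ picomoles = 6.999
  0.001739 nanomoles = 0.001739 × 10³ picomoles = 1.739
  386.5 picomoles → 386.5
Sum: 66.79 + 6.999 + 1.739 + 386.5 = 462.028

462.028 picomoles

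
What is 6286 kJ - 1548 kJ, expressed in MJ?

4.738 MJ

In MJ:
  6286 kJ = 6286 × 10⁻³ MJ = 6.286
  1548 kJ = 1548 × 10⁻³ MJ = 1.548
Difference: 6.286 - 1.548 = 4.738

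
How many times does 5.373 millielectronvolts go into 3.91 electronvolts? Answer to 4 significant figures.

(3.91) / (5.373 × 10⁻³) = 0.72771 × 10³

727.7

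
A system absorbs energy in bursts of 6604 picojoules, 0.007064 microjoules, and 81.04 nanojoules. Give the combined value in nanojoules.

94.708 nanojoules

In nanojoules:
  6604 picojoules = 6604 × 10⁻³ nanojoules = 6.604
  0.007064 microjoules = 0.007064 × 10³ nanojoules = 7.064
  81.04 nanojoules → 81.04
Sum: 6.604 + 7.064 + 81.04 = 94.708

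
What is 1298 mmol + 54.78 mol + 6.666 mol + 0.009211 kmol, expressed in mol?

In mol:
  1298 mmol = 1298 × 10^-3 mol = 1.298
  54.78 mol → 54.78
  6.666 mol → 6.666
  0.009211 kmol = 0.009211 × 10^3 mol = 9.211
Sum: 1.298 + 54.78 + 6.666 + 9.211 = 71.955

71.955 mol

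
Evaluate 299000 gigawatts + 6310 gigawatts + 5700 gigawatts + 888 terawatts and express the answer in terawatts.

1199.01 terawatts

In terawatts:
  299000 gigawatts = 299000 × 10⁻³ terawatts = 299
  6310 gigawatts = 6310 × 10⁻³ terawatts = 6.31
  5700 gigawatts = 5700 × 10⁻³ terawatts = 5.7
  888 terawatts → 888
Sum: 299 + 6.31 + 5.7 + 888 = 1199.01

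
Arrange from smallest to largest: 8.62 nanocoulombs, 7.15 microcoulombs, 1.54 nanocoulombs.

1.54 nanocoulombs < 8.62 nanocoulombs < 7.15 microcoulombs

8.62 nanocoulombs = 0.00000000862 coulombs
7.15 microcoulombs = 0.00000715 coulombs
1.54 nanocoulombs = 0.00000000154 coulombs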